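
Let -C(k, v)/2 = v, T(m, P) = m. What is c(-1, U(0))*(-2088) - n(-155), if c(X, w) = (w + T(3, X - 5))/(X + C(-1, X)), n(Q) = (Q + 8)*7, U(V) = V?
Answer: -5235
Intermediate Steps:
C(k, v) = -2*v
n(Q) = 56 + 7*Q (n(Q) = (8 + Q)*7 = 56 + 7*Q)
c(X, w) = -(3 + w)/X (c(X, w) = (w + 3)/(X - 2*X) = (3 + w)/((-X)) = (3 + w)*(-1/X) = -(3 + w)/X)
c(-1, U(0))*(-2088) - n(-155) = ((-3 - 1*0)/(-1))*(-2088) - (56 + 7*(-155)) = -(-3 + 0)*(-2088) - (56 - 1085) = -1*(-3)*(-2088) - 1*(-1029) = 3*(-2088) + 1029 = -6264 + 1029 = -5235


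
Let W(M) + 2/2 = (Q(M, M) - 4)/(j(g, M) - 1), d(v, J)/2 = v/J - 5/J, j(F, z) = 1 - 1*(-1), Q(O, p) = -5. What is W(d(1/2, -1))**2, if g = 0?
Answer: 100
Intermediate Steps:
j(F, z) = 2 (j(F, z) = 1 + 1 = 2)
d(v, J) = -10/J + 2*v/J (d(v, J) = 2*(v/J - 5/J) = 2*(-5/J + v/J) = -10/J + 2*v/J)
W(M) = -10 (W(M) = -1 + (-5 - 4)/(2 - 1) = -1 - 9/1 = -1 - 9*1 = -1 - 9 = -10)
W(d(1/2, -1))**2 = (-10)**2 = 100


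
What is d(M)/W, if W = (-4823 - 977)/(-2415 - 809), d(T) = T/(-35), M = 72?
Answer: -29016/25375 ≈ -1.1435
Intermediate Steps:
d(T) = -T/35 (d(T) = T*(-1/35) = -T/35)
W = 725/403 (W = -5800/(-3224) = -5800*(-1/3224) = 725/403 ≈ 1.7990)
d(M)/W = (-1/35*72)/(725/403) = -72/35*403/725 = -29016/25375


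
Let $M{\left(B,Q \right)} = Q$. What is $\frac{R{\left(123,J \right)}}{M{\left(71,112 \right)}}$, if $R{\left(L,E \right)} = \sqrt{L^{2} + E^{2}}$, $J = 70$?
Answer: $\frac{\sqrt{20029}}{112} \approx 1.2636$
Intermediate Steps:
$R{\left(L,E \right)} = \sqrt{E^{2} + L^{2}}$
$\frac{R{\left(123,J \right)}}{M{\left(71,112 \right)}} = \frac{\sqrt{70^{2} + 123^{2}}}{112} = \sqrt{4900 + 15129} \cdot \frac{1}{112} = \sqrt{20029} \cdot \frac{1}{112} = \frac{\sqrt{20029}}{112}$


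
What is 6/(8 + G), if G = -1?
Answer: 6/7 ≈ 0.85714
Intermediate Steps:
6/(8 + G) = 6/(8 - 1) = 6/7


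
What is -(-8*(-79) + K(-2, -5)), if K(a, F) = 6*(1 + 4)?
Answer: -662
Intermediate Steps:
K(a, F) = 30 (K(a, F) = 6*5 = 30)
-(-8*(-79) + K(-2, -5)) = -(-8*(-79) + 30) = -(632 + 30) = -1*662 = -662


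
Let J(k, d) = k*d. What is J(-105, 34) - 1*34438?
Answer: -38008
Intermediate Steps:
J(k, d) = d*k
J(-105, 34) - 1*34438 = 34*(-105) - 1*34438 = -3570 - 34438 = -38008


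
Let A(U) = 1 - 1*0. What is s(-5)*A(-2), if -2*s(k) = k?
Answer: 5/2 ≈ 2.5000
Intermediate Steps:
s(k) = -k/2
A(U) = 1 (A(U) = 1 + 0 = 1)
s(-5)*A(-2) = -1/2*(-5)*1 = (5/2)*1 = 5/2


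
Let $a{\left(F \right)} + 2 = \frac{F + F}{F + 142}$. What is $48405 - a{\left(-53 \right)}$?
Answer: $\frac{4308329}{89} \approx 48408.0$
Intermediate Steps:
$a{\left(F \right)} = -2 + \frac{2 F}{142 + F}$ ($a{\left(F \right)} = -2 + \frac{F + F}{F + 142} = -2 + \frac{2 F}{142 + F}$)
$48405 - a{\left(-53 \right)} = 48405 - - \frac{284}{142 - 53} = 48405 - - \frac{284}{89} = 48405 + \frac{284}{89} = \frac{4308329}{89}$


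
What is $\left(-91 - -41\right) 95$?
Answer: $-4750$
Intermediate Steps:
$\left(-91 - -41\right) 95 = \left(-91 + \left(-9 + 50\right)\right) 95 = \left(-91 + 41\right) 95 = \left(-50\right) 95 = -4750$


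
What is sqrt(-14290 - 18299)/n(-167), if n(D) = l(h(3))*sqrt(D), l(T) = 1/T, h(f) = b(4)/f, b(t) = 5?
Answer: 5*sqrt(604707)/167 ≈ 23.282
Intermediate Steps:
h(f) = 5/f
n(D) = 3*sqrt(D)/5 (n(D) = sqrt(D)/((5/3)) = sqrt(D)/((5*(1/3))) = sqrt(D)/(5/3) = 3*sqrt(D)/5)
sqrt(-14290 - 18299)/n(-167) = sqrt(-14290 - 18299)/((3*sqrt(-167)/5)) = sqrt(-32589)/((3*(I*sqrt(167))/5)) = (3*I*sqrt(3621))/((3*I*sqrt(167)/5)) = (3*I*sqrt(3621))*(-5*I*sqrt(167)/501) = 5*sqrt(604707)/167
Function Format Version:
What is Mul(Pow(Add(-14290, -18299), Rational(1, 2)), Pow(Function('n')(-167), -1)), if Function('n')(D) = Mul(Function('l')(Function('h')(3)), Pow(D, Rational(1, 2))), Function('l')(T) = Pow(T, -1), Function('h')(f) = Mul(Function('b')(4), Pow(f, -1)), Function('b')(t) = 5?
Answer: Mul(Rational(5, 167), Pow(604707, Rational(1, 2))) ≈ 23.282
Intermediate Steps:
Function('h')(f) = Mul(5, Pow(f, -1))
Function('n')(D) = Mul(Rational(3, 5), Pow(D, Rational(1, 2))) (Function('n')(D) = Mul(Pow(Mul(5, Pow(3, -1)), -1), Pow(D, Rational(1, 2))) = Mul(Pow(Mul(5, Rational(1, 3)), -1), Pow(D, Rational(1, 2))) = Mul(Pow(Rational(5, 3), -1), Pow(D, Rational(1, 2))) = Mul(Rational(3, 5), Pow(D, Rational(1, 2))))
Mul(Pow(Add(-14290, -18299), Rational(1, 2)), Pow(Function('n')(-167), -1)) = Mul(Pow(Add(-14290, -18299), Rational(1, 2)), Pow(Mul(Rational(3, 5), Pow(-167, Rational(1, 2))), -1)) = Mul(Pow(-32589, Rational(1, 2)), Pow(Mul(Rational(3, 5), Mul(I, Pow(167, Rational(1, 2)))), -1)) = Mul(Mul(3, I, Pow(3621, Rational(1, 2))), Pow(Mul(Rational(3, 5), I, Pow(167, Rational(1, 2))), -1)) = Mul(Mul(3, I, Pow(3621, Rational(1, 2))), Mul(Rational(-5, 501), I, Pow(167, Rational(1, 2)))) = Mul(Rational(5, 167), Pow(604707, Rational(1, 2)))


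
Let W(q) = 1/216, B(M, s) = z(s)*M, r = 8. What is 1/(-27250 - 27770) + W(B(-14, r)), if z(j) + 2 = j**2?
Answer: 4567/990360 ≈ 0.0046115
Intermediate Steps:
z(j) = -2 + j**2
B(M, s) = M*(-2 + s**2) (B(M, s) = (-2 + s**2)*M = M*(-2 + s**2))
W(q) = 1/216
1/(-27250 - 27770) + W(B(-14, r)) = 1/(-27250 - 27770) + 1/216 = 1/(-55020) + 1/216 = -1/55020 + 1/216 = 4567/990360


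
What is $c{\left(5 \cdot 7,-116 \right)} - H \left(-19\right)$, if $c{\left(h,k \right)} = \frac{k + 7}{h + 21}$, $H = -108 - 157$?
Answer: $- \frac{282069}{56} \approx -5036.9$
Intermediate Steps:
$H = -265$
$c{\left(h,k \right)} = \frac{7 + k}{21 + h}$
$c{\left(5 \cdot 7,-116 \right)} - H \left(-19\right) = \frac{7 - 116}{21 + 5 \cdot 7} - \left(-265\right) \left(-19\right) = \frac{1}{21 + 35} \left(-109\right) - 5035 = \frac{1}{56} \left(-109\right) - 5035 = - \frac{109}{56} - 5035 = - \frac{282069}{56}$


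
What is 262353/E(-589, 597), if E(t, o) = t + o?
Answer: 262353/8 ≈ 32794.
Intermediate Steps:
E(t, o) = o + t
262353/E(-589, 597) = 262353/(597 - 589) = 262353/8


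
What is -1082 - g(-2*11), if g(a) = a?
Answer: -1060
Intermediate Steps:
-1082 - g(-2*11) = -1082 - (-2)*11 = -1082 - 1*(-22) = -1082 + 22 = -1060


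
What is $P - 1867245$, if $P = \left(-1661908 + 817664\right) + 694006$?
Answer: $-2017483$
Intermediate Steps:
$P = -150238$ ($P = -844244 + 694006 = -150238$)
$P - 1867245 = -150238 - 1867245 = -2017483$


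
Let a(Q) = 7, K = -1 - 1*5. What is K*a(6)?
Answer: -42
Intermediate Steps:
K = -6 (K = -1 - 5 = -6)
K*a(6) = -6*7 = -42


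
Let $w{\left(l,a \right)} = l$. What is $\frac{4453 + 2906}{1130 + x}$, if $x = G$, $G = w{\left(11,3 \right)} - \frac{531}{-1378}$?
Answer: $\frac{10140702}{1572829} \approx 6.4474$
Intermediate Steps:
$G = \frac{15689}{1378}$ ($G = 11 - \frac{531}{-1378} = 11 - 531 \left(- \frac{1}{1378}\right) = 11 - - \frac{531}{1378} = 11 + \frac{531}{1378} = \frac{15689}{1378} \approx 11.385$)
$x = \frac{15689}{1378} \approx 11.385$
$\frac{4453 + 2906}{1130 + x} = \frac{4453 + 2906}{1130 + \frac{15689}{1378}} = \frac{7359}{\frac{1572829}{1378}} = 7359 \cdot \frac{1378}{1572829} = \frac{10140702}{1572829}$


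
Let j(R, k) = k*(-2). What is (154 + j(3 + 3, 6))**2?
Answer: 20164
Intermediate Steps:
j(R, k) = -2*k
(154 + j(3 + 3, 6))**2 = (154 - 2*6)**2 = (154 - 12)**2 = 142**2 = 20164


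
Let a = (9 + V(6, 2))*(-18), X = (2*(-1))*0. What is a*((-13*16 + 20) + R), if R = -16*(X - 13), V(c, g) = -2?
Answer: -2520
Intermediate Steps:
X = 0 (X = -2*0 = 0)
a = -126 (a = (9 - 2)*(-18) = 7*(-18) = -126)
R = 208 (R = -16*(0 - 13) = -16*(-13) = 208)
a*((-13*16 + 20) + R) = -126*((-13*16 + 20) + 208) = -126*((-208 + 20) + 208) = -126*(-188 + 208) = -126*20 = -2520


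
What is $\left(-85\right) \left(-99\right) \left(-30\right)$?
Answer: $-252450$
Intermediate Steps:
$\left(-85\right) \left(-99\right) \left(-30\right) = 8415 \left(-30\right) = -252450$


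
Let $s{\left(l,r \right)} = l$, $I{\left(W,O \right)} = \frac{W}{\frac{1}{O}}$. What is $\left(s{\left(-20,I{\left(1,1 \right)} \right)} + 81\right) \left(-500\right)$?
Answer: $-30500$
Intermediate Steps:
$I{\left(W,O \right)} = O W$ ($I{\left(W,O \right)} = W O = O W$)
$\left(s{\left(-20,I{\left(1,1 \right)} \right)} + 81\right) \left(-500\right) = \left(-20 + 81\right) \left(-500\right) = 61 \left(-500\right) = -30500$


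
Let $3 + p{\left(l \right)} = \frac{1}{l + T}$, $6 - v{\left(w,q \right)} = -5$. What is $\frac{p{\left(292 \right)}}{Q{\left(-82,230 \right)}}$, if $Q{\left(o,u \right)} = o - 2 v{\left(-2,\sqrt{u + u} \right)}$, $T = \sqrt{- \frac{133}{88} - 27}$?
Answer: $\frac{22491527}{780597064} + \frac{i \sqrt{55198}}{390298532} \approx 0.028813 + 6.0196 \cdot 10^{-7} i$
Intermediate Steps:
$v{\left(w,q \right)} = 11$ ($v{\left(w,q \right)} = 6 - -5 = 6 + 5 = 11$)
$T = \frac{i \sqrt{55198}}{44}$ ($T = \sqrt{\left(-133\right) \frac{1}{88} - 27} = \sqrt{- \frac{133}{88} - 27} = \sqrt{- \frac{2509}{88}} = \frac{i \sqrt{55198}}{44} \approx 5.3396 i$)
$p{\left(l \right)} = -3 + \frac{1}{l + \frac{i \sqrt{55198}}{44}}$
$Q{\left(o,u \right)} = -22 + o$ ($Q{\left(o,u \right)} = o - 22 = -22 + o$)
$\frac{p{\left(292 \right)}}{Q{\left(-82,230 \right)}} = \frac{\frac{1}{44 \cdot 292 + i \sqrt{55198}} \left(44 - 38544 - 3 i \sqrt{55198}\right)}{-22 - 82} = \frac{\frac{1}{12848 + i \sqrt{55198}} \left(44 - 38544 - 3 i \sqrt{55198}\right)}{-104} = \frac{-38500 - 3 i \sqrt{55198}}{12848 + i \sqrt{55198}} \left(- \frac{1}{104}\right) = - \frac{-38500 - 3 i \sqrt{55198}}{104 \left(12848 + i \sqrt{55198}\right)}$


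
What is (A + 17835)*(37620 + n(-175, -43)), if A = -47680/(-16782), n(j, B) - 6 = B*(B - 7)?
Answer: 5953565279200/8391 ≈ 7.0952e+8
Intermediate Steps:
n(j, B) = 6 + B*(-7 + B) (n(j, B) = 6 + B*(B - 7) = 6 + B*(-7 + B))
A = 23840/8391 (A = -47680*(-1/16782) = 23840/8391 ≈ 2.8411)
(A + 17835)*(37620 + n(-175, -43)) = (23840/8391 + 17835)*(37620 + (6 + (-43)**2 - 7*(-43))) = 149677325*(37620 + (6 + 1849 + 301))/8391 = 149677325*(37620 + 2156)/8391 = (149677325/8391)*39776 = 5953565279200/8391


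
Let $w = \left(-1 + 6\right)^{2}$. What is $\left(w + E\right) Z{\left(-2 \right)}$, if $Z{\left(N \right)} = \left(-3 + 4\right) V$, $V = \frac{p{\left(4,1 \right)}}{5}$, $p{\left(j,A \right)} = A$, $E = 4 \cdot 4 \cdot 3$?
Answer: $\frac{73}{5} \approx 14.6$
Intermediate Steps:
$E = 48$ ($E = 16 \cdot 3 = 48$)
$V = \frac{1}{5}$ ($V = 1 \cdot \frac{1}{5} = \frac{1}{5} \approx 0.2$)
$w = 25$ ($w = 5^{2} = 25$)
$Z{\left(N \right)} = \frac{1}{5}$ ($Z{\left(N \right)} = \left(-3 + 4\right) \frac{1}{5} = 1 \cdot \frac{1}{5} = \frac{1}{5}$)
$\left(w + E\right) Z{\left(-2 \right)} = \left(25 + 48\right) \frac{1}{5} = 73 \cdot \frac{1}{5} = \frac{73}{5}$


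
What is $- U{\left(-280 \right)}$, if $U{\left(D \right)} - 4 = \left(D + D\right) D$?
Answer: $-156804$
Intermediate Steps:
$U{\left(D \right)} = 4 + 2 D^{2}$ ($U{\left(D \right)} = 4 + \left(D + D\right) D = 4 + 2 D D = 4 + 2 D^{2}$)
$- U{\left(-280 \right)} = - (4 + 2 \left(-280\right)^{2}) = - (4 + 2 \cdot 78400) = - (4 + 156800) = \left(-1\right) 156804 = -156804$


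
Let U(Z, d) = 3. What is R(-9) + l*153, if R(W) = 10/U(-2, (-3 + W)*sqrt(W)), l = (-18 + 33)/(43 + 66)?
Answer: 7975/327 ≈ 24.388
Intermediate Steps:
l = 15/109 ≈ 0.13761
R(W) = 10/3
R(-9) + l*153 = 10/3 + (15/109)*153 = 10/3 + 2295/109 = 7975/327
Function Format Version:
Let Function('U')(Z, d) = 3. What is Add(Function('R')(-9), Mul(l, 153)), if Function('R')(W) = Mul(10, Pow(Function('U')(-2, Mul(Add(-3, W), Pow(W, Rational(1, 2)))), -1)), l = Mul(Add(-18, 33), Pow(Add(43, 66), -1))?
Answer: Rational(7975, 327) ≈ 24.388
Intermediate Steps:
l = Rational(15, 109) (l = Mul(15, Pow(109, -1)) = Mul(15, Rational(1, 109)) = Rational(15, 109) ≈ 0.13761)
Function('R')(W) = Rational(10, 3) (Function('R')(W) = Mul(10, Pow(3, -1)) = Mul(10, Rational(1, 3)) = Rational(10, 3))
Add(Function('R')(-9), Mul(l, 153)) = Add(Rational(10, 3), Mul(Rational(15, 109), 153)) = Add(Rational(10, 3), Rational(2295, 109)) = Rational(7975, 327)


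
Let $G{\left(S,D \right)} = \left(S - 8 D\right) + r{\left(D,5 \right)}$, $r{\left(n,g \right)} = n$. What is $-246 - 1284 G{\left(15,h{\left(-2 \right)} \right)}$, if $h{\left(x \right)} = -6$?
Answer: $-73434$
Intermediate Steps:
$G{\left(S,D \right)} = S - 7 D$ ($G{\left(S,D \right)} = \left(S - 8 D\right) + D = S - 7 D$)
$-246 - 1284 G{\left(15,h{\left(-2 \right)} \right)} = -246 - 1284 \left(15 - -42\right) = -246 - 1284 \left(15 + 42\right) = -246 - 73188 = -73434$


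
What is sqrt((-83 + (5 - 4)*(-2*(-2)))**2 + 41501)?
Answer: sqrt(47742) ≈ 218.50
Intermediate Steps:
sqrt((-83 + (5 - 4)*(-2*(-2)))**2 + 41501) = sqrt((-83 + 1*4)**2 + 41501) = sqrt((-83 + 4)**2 + 41501) = sqrt((-79)**2 + 41501) = sqrt(6241 + 41501) = sqrt(47742)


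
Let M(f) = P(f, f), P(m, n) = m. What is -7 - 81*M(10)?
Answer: -817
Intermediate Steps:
M(f) = f
-7 - 81*M(10) = -7 - 81*10 = -7 - 810 = -817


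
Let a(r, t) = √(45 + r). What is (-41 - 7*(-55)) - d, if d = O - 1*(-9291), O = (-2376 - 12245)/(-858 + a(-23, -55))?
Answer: -299945786/33461 - 14621*√22/736142 ≈ -8964.1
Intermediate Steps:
O = -14621/(-858 + √22) (O = (-2376 - 12245)/(-858 + √(45 - 23)) = -14621/(-858 + √22) ≈ 17.134)
d = 311456370/33461 + 14621*√22/736142 (d = (570219/33461 + 14621*√22/736142) - 1*(-9291) = (570219/33461 + 14621*√22/736142) + 9291 = 311456370/33461 + 14621*√22/736142 ≈ 9308.1)
(-41 - 7*(-55)) - d = (-41 - 7*(-55)) - (311456370/33461 + 14621*√22/736142) = (-41 + 385) + (-311456370/33461 - 14621*√22/736142) = 344 + (-311456370/33461 - 14621*√22/736142) = -299945786/33461 - 14621*√22/736142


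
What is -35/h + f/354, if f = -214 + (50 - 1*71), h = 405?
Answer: -7171/9558 ≈ -0.75026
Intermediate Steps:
f = -235 (f = -214 + (50 - 71) = -214 - 21 = -235)
-35/h + f/354 = -35/405 - 235/354 = -35*1/405 - 235*1/354 = -7/81 - 235/354 = -7171/9558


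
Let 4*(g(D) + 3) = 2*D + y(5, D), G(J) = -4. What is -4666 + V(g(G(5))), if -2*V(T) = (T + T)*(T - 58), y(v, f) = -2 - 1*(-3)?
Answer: -79425/16 ≈ -4964.1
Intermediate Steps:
y(v, f) = 1 (y(v, f) = -2 + 3 = 1)
g(D) = -11/4 + D/2 (g(D) = -3 + (2*D + 1)/4 = -3 + (1 + 2*D)/4 = -3 + (¼ + D/2) = -11/4 + D/2)
V(T) = -T*(-58 + T) (V(T) = -(T + T)*(T - 58)/2 = -2*T*(-58 + T)/2 = -T*(-58 + T))
-4666 + V(g(G(5))) = -4666 + (-11/4 + (½)*(-4))*(58 - (-11/4 + (½)*(-4))) = -4666 + (-11/4 - 2)*(58 - (-11/4 - 2)) = -4666 - 19*(58 - 1*(-19/4))/4 = -4666 - 19*(58 + 19/4)/4 = -4666 - 19/4*251/4 = -4666 - 4769/16 = -79425/16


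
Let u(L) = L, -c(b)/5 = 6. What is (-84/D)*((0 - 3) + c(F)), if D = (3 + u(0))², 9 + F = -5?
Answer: 308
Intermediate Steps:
F = -14 (F = -9 - 5 = -14)
c(b) = -30 (c(b) = -5*6 = -30)
D = 9 (D = (3 + 0)² = 3² = 9)
(-84/D)*((0 - 3) + c(F)) = (-84/9)*((0 - 3) - 30) = (-84*⅑)*(-3 - 30) = -28/3*(-33) = 308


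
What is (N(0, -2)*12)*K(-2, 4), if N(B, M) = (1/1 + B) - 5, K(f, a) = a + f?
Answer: -96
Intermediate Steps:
N(B, M) = -4 + B (N(B, M) = (1 + B) - 5 = -4 + B)
(N(0, -2)*12)*K(-2, 4) = ((-4 + 0)*12)*(4 - 2) = -4*12*2 = -48*2 = -96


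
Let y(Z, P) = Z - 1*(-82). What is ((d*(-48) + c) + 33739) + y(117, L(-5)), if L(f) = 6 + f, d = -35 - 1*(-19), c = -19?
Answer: 34687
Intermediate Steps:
d = -16 (d = -35 + 19 = -16)
y(Z, P) = 82 + Z (y(Z, P) = Z + 82 = 82 + Z)
((d*(-48) + c) + 33739) + y(117, L(-5)) = ((-16*(-48) - 19) + 33739) + (82 + 117) = ((768 - 19) + 33739) + 199 = (749 + 33739) + 199 = 34488 + 199 = 34687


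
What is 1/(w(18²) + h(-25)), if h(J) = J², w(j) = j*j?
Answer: 1/105601 ≈ 9.4696e-6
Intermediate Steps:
w(j) = j²
1/(w(18²) + h(-25)) = 1/((18²)² + (-25)²) = 1/(324² + 625) = 1/(104976 + 625) = 1/105601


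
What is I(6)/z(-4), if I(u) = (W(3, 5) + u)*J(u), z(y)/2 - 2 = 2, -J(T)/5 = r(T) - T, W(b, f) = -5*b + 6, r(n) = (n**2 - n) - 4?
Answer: 75/2 ≈ 37.500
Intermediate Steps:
r(n) = -4 + n**2 - n
W(b, f) = 6 - 5*b
J(T) = 20 - 5*T**2 + 10*T (J(T) = -5*((-4 + T**2 - T) - T) = -5*(-4 + T**2 - 2*T) = 20 - 5*T**2 + 10*T)
z(y) = 8 (z(y) = 4 + 2*2 = 4 + 4 = 8)
I(u) = (-9 + u)*(20 - 5*u**2 + 10*u) (I(u) = ((6 - 5*3) + u)*(20 - 5*u**2 + 10*u) = ((6 - 15) + u)*(20 - 5*u**2 + 10*u) = (-9 + u)*(20 - 5*u**2 + 10*u))
I(6)/z(-4) = (5*(-9 + 6)*(4 - 1*6**2 + 2*6))/8 = (5*(-3)*(4 - 1*36 + 12))*(1/8) = (5*(-3)*(4 - 36 + 12))*(1/8) = (5*(-3)*(-20))*(1/8) = 300*(1/8) = 75/2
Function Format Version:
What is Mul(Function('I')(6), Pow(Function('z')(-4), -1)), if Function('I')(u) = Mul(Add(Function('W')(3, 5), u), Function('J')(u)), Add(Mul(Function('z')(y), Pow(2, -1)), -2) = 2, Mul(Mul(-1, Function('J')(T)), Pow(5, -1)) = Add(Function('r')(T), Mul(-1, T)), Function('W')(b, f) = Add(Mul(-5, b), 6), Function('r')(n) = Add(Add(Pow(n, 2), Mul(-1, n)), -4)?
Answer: Rational(75, 2) ≈ 37.500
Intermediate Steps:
Function('r')(n) = Add(-4, Pow(n, 2), Mul(-1, n))
Function('W')(b, f) = Add(6, Mul(-5, b))
Function('J')(T) = Add(20, Mul(-5, Pow(T, 2)), Mul(10, T)) (Function('J')(T) = Mul(-5, Add(Add(-4, Pow(T, 2), Mul(-1, T)), Mul(-1, T))) = Mul(-5, Add(-4, Pow(T, 2), Mul(-2, T))) = Add(20, Mul(-5, Pow(T, 2)), Mul(10, T)))
Function('z')(y) = 8 (Function('z')(y) = Add(4, Mul(2, 2)) = Add(4, 4) = 8)
Function('I')(u) = Mul(Add(-9, u), Add(20, Mul(-5, Pow(u, 2)), Mul(10, u))) (Function('I')(u) = Mul(Add(Add(6, Mul(-5, 3)), u), Add(20, Mul(-5, Pow(u, 2)), Mul(10, u))) = Mul(Add(Add(6, -15), u), Add(20, Mul(-5, Pow(u, 2)), Mul(10, u))) = Mul(Add(-9, u), Add(20, Mul(-5, Pow(u, 2)), Mul(10, u))))
Mul(Function('I')(6), Pow(Function('z')(-4), -1)) = Mul(Mul(5, Add(-9, 6), Add(4, Mul(-1, Pow(6, 2)), Mul(2, 6))), Pow(8, -1)) = Mul(Mul(5, -3, Add(4, Mul(-1, 36), 12)), Rational(1, 8)) = Mul(Mul(5, -3, Add(4, -36, 12)), Rational(1, 8)) = Mul(Mul(5, -3, -20), Rational(1, 8)) = Mul(300, Rational(1, 8)) = Rational(75, 2)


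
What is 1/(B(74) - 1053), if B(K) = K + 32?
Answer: -1/947 ≈ -0.0010560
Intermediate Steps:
B(K) = 32 + K
1/(B(74) - 1053) = 1/((32 + 74) - 1053) = 1/(106 - 1053) = 1/(-947) = -1/947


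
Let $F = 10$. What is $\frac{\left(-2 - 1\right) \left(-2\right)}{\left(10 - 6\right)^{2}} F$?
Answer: $\frac{15}{4} \approx 3.75$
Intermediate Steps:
$\frac{\left(-2 - 1\right) \left(-2\right)}{\left(10 - 6\right)^{2}} F = \frac{\left(-2 - 1\right) \left(-2\right)}{\left(10 - 6\right)^{2}} \cdot 10 = \frac{\left(-3\right) \left(-2\right)}{4^{2}} \cdot 10 = \frac{6}{16} \cdot 10 = 6 \cdot \frac{1}{16} \cdot 10 = \frac{3}{8} \cdot 10 = \frac{15}{4}$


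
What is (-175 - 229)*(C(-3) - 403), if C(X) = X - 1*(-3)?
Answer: 162812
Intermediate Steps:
C(X) = 3 + X (C(X) = X + 3 = 3 + X)
(-175 - 229)*(C(-3) - 403) = (-175 - 229)*((3 - 3) - 403) = -404*(0 - 403) = -404*(-403) = 162812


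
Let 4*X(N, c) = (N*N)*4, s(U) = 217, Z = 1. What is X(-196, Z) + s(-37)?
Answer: 38633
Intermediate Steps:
X(N, c) = N² (X(N, c) = ((N*N)*4)/4 = (N²*4)/4 = (4*N²)/4 = N²)
X(-196, Z) + s(-37) = (-196)² + 217 = 38416 + 217 = 38633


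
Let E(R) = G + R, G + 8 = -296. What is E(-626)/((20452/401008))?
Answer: -93234360/5113 ≈ -18235.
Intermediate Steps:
G = -304 (G = -8 - 296 = -304)
E(R) = -304 + R
E(-626)/((20452/401008)) = (-304 - 626)/((20452/401008)) = -930/(20452*(1/401008)) = -930/5113/100252 = -930*100252/5113 = -93234360/5113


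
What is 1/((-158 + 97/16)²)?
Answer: 256/5909761 ≈ 4.3318e-5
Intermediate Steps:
1/((-158 + 97/16)²) = 1/((-2431/16)²) = 1/(5909761/256) = 256/5909761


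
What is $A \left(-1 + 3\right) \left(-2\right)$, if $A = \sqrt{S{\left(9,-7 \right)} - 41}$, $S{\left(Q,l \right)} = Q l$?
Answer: $- 8 i \sqrt{26} \approx - 40.792 i$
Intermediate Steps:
$A = 2 i \sqrt{26}$ ($A = \sqrt{9 \left(-7\right) - 41} = \sqrt{-63 - 41} = \sqrt{-104} = 2 i \sqrt{26} \approx 10.198 i$)
$A \left(-1 + 3\right) \left(-2\right) = 2 i \sqrt{26} \left(-1 + 3\right) \left(-2\right) = 2 i \sqrt{26} \cdot 2 \left(-2\right) = 2 i \sqrt{26} \left(-4\right) = - 8 i \sqrt{26}$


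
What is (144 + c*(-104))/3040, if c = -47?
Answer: 629/380 ≈ 1.6553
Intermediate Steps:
(144 + c*(-104))/3040 = (144 - 47*(-104))/3040 = (144 + 4888)*(1/3040) = 5032*(1/3040) = 629/380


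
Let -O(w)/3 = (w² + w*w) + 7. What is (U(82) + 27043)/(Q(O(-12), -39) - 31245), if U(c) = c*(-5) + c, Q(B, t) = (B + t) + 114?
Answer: -1781/2137 ≈ -0.83341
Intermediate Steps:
O(w) = -21 - 6*w² (O(w) = -3*((w² + w*w) + 7) = -3*((w² + w²) + 7) = -3*(2*w² + 7) = -3*(7 + 2*w²) = -21 - 6*w²)
Q(B, t) = 114 + B + t
U(c) = -4*c (U(c) = -5*c + c = -4*c)
(U(82) + 27043)/(Q(O(-12), -39) - 31245) = (-4*82 + 27043)/((114 + (-21 - 6*(-12)²) - 39) - 31245) = (-328 + 27043)/((114 + (-21 - 6*144) - 39) - 31245) = 26715/((114 + (-21 - 864) - 39) - 31245) = 26715/((114 - 885 - 39) - 31245) = 26715/(-810 - 31245) = 26715/(-32055) = 26715*(-1/32055) = -1781/2137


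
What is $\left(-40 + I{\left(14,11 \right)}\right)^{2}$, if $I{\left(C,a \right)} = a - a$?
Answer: $1600$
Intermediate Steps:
$I{\left(C,a \right)} = 0$
$\left(-40 + I{\left(14,11 \right)}\right)^{2} = \left(-40 + 0\right)^{2} = \left(-40\right)^{2} = 1600$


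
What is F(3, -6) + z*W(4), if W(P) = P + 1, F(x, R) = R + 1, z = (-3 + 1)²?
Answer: 15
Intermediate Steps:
z = 4 (z = (-2)² = 4)
F(x, R) = 1 + R
W(P) = 1 + P
F(3, -6) + z*W(4) = (1 - 6) + 4*(1 + 4) = -5 + 4*5 = -5 + 20 = 15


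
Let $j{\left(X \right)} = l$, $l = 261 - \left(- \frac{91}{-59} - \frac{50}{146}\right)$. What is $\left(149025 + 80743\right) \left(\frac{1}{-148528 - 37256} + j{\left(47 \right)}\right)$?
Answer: $\frac{5970655737721829}{100021461} \approx 5.9694 \cdot 10^{7}$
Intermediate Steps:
$l = \frac{1118959}{4307}$ ($l = 261 - \left(\left(-91\right) \left(- \frac{1}{59}\right) - \frac{25}{73}\right) = 261 - \left(\frac{91}{59} - \frac{25}{73}\right) = 261 - \frac{5168}{4307} = \frac{1118959}{4307} \approx 259.8$)
$j{\left(X \right)} = \frac{1118959}{4307}$
$\left(149025 + 80743\right) \left(\frac{1}{-148528 - 37256} + j{\left(47 \right)}\right) = \left(149025 + 80743\right) \left(\frac{1}{-148528 - 37256} + \frac{1118959}{4307}\right) = 229768 \left(\frac{1}{-185784} + \frac{1118959}{4307}\right) = 229768 \left(- \frac{1}{185784} + \frac{1118959}{4307}\right) = 229768 \cdot \frac{207884674549}{800171688} = \frac{5970655737721829}{100021461}$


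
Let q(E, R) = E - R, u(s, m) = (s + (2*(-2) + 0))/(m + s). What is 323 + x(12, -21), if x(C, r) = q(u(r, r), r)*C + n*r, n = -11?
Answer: 5692/7 ≈ 813.14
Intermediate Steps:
u(s, m) = (-4 + s)/(m + s) (u(s, m) = (s + (-4 + 0))/(m + s) = (s - 4)/(m + s) = (-4 + s)/(m + s))
x(C, r) = -11*r + C*(-r + (-4 + r)/(2*r)) (x(C, r) = ((-4 + r)/(r + r) - r)*C - 11*r = ((-4 + r)/((2*r)) - r)*C - 11*r = ((1/(2*r))*(-4 + r) - r)*C - 11*r = ((-4 + r)/(2*r) - r)*C - 11*r = (-r + (-4 + r)/(2*r))*C - 11*r = C*(-r + (-4 + r)/(2*r)) - 11*r = -11*r + C*(-r + (-4 + r)/(2*r)))
323 + x(12, -21) = 323 + ((1/2)*12 - 11*(-21) - 1*12*(-21) - 2*12/(-21)) = 323 + (6 + 231 + 252 - 2*12*(-1/21)) = 323 + (6 + 231 + 252 + 8/7) = 323 + 3431/7 = 5692/7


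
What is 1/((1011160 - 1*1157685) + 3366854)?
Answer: 1/3220329 ≈ 3.1053e-7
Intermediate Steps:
1/((1011160 - 1*1157685) + 3366854) = 1/((1011160 - 1157685) + 3366854) = 1/(-146525 + 3366854) = 1/3220329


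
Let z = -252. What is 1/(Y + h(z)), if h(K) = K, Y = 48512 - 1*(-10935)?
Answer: 1/59195 ≈ 1.6893e-5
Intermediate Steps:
Y = 59447 (Y = 48512 + 10935 = 59447)
1/(Y + h(z)) = 1/(59447 - 252) = 1/59195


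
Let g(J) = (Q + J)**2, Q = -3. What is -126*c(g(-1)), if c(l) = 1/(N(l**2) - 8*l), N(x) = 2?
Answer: 1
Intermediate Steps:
g(J) = (-3 + J)**2
c(l) = 1/(2 - 8*l)
-126*c(g(-1)) = -(-126)/(-2 + 8*(-3 - 1)**2) = -(-126)/(-2 + 8*(-4)**2) = -(-126)/(-2 + 8*16) = -(-126)/(-2 + 128) = -(-126)/126 = -126*(-1/126) = 1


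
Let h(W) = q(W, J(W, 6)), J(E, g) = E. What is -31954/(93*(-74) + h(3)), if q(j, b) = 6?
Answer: 15977/3438 ≈ 4.6472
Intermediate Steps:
h(W) = 6
-31954/(93*(-74) + h(3)) = -31954/(93*(-74) + 6) = -31954/(-6882 + 6) = -31954/(-6876) = -31954*(-1/6876) = 15977/3438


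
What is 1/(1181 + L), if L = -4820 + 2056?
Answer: -1/1583 ≈ -0.00063171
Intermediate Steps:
L = -2764
1/(1181 + L) = 1/(1181 - 2764) = 1/(-1583) = -1/1583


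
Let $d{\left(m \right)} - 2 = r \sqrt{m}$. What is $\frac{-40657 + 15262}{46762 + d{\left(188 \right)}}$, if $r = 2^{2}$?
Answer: $- \frac{296892945}{546717172} + \frac{25395 \sqrt{47}}{273358586} \approx -0.54241$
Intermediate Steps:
$r = 4$
$d{\left(m \right)} = 2 + 4 \sqrt{m}$
$\frac{-40657 + 15262}{46762 + d{\left(188 \right)}} = \frac{-40657 + 15262}{46762 + \left(2 + 4 \sqrt{188}\right)} = - \frac{25395}{46762 + \left(2 + 4 \cdot 2 \sqrt{47}\right)} = - \frac{25395}{46762 + \left(2 + 8 \sqrt{47}\right)} = - \frac{25395}{46764 + 8 \sqrt{47}}$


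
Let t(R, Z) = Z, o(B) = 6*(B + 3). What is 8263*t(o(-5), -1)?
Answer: -8263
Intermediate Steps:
o(B) = 18 + 6*B (o(B) = 6*(3 + B) = 18 + 6*B)
8263*t(o(-5), -1) = 8263*(-1) = -8263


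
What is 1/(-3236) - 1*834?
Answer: -2698825/3236 ≈ -834.00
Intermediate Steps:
1/(-3236) - 1*834 = -1/3236 - 834 = -2698825/3236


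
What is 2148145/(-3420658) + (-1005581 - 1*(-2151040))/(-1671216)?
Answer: -3754118893171/2858329190064 ≈ -1.3134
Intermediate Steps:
2148145/(-3420658) + (-1005581 - 1*(-2151040))/(-1671216) = 2148145*(-1/3420658) + (-1005581 + 2151040)*(-1/1671216) = -2148145/3420658 + 1145459*(-1/1671216) = -2148145/3420658 - 1145459/1671216 = -3754118893171/2858329190064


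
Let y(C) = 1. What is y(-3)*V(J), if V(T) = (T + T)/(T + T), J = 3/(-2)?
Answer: 1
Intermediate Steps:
J = -3/2 (J = 3*(-½) = -3/2 ≈ -1.5000)
V(T) = 1 (V(T) = (2*T)/((2*T)) = (2*T)*(1/(2*T)) = 1)
y(-3)*V(J) = 1*1 = 1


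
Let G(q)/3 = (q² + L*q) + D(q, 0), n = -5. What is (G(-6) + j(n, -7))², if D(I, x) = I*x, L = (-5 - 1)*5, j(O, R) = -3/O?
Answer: 10517049/25 ≈ 4.2068e+5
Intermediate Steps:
L = -30 (L = -6*5 = -30)
G(q) = -90*q + 3*q² (G(q) = 3*((q² - 30*q) + q*0) = 3*((q² - 30*q) + 0) = 3*(q² - 30*q) = -90*q + 3*q²)
(G(-6) + j(n, -7))² = (3*(-6)*(-30 - 6) - 3/(-5))² = (3*(-6)*(-36) - 3*(-⅕))² = (648 + ⅗)² = (3243/5)² = 10517049/25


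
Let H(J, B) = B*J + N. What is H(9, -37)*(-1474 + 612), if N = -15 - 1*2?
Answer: 301700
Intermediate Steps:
N = -17 (N = -15 - 2 = -17)
H(J, B) = -17 + B*J (H(J, B) = B*J - 17 = -17 + B*J)
H(9, -37)*(-1474 + 612) = (-17 - 37*9)*(-1474 + 612) = (-17 - 333)*(-862) = -350*(-862) = 301700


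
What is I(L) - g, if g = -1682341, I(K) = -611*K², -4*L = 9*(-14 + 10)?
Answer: 1632850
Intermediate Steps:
L = 9 (L = -9*(-14 + 10)/4 = -9*(-4)/4 = -¼*(-36) = 9)
I(L) - g = -611*9² - 1*(-1682341) = -611*81 + 1682341 = -49491 + 1682341 = 1632850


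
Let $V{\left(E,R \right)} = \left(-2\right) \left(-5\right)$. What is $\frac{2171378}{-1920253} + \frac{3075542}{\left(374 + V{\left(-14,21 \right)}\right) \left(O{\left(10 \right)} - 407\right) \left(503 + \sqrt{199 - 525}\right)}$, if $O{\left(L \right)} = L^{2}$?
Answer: $\frac{- 127989704832 \sqrt{326} + 67331730906559 i}{113187392832 \left(\sqrt{326} - 503 i\right)} \approx -1.1826 + 0.0018594 i$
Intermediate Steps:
$V{\left(E,R \right)} = 10$
$\frac{2171378}{-1920253} + \frac{3075542}{\left(374 + V{\left(-14,21 \right)}\right) \left(O{\left(10 \right)} - 407\right) \left(503 + \sqrt{199 - 525}\right)} = \frac{2171378}{-1920253} + \frac{3075542}{\left(374 + 10\right) \left(10^{2} - 407\right) \left(503 + \sqrt{199 - 525}\right)} = 2171378 \left(- \frac{1}{1920253}\right) + \frac{3075542}{384 \left(100 - 407\right) \left(503 + \sqrt{-326}\right)} = - \frac{2171378}{1920253} + \frac{3075542}{384 \left(-307\right) \left(503 + i \sqrt{326}\right)} = - \frac{2171378}{1920253} + \frac{3075542}{\left(-117888\right) \left(503 + i \sqrt{326}\right)} = - \frac{2171378}{1920253} + \frac{3075542}{-59297664 - 117888 i \sqrt{326}}$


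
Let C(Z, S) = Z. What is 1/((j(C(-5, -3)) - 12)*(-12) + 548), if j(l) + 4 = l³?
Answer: 1/2240 ≈ 0.00044643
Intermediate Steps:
j(l) = -4 + l³
1/((j(C(-5, -3)) - 12)*(-12) + 548) = 1/(((-4 + (-5)³) - 12)*(-12) + 548) = 1/(((-4 - 125) - 12)*(-12) + 548) = 1/((-129 - 12)*(-12) + 548) = 1/(-141*(-12) + 548) = 1/(1692 + 548) = 1/2240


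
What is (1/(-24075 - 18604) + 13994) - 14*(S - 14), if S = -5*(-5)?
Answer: 590677359/42679 ≈ 13840.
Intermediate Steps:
S = 25
(1/(-24075 - 18604) + 13994) - 14*(S - 14) = (1/(-24075 - 18604) + 13994) - 14*(25 - 14) = (1/(-42679) + 13994) - 14*11 = (-1/42679 + 13994) - 154 = 597249925/42679 - 154 = 590677359/42679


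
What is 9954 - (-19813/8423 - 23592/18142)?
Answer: 760814779913/76405033 ≈ 9957.7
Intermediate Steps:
9954 - (-19813/8423 - 23592/18142) = 9954 - (-19813*1/8423 - 23592*1/18142) = 9954 - (-19813/8423 - 11796/9071) = 9954 - 1*(-279081431/76405033) = 9954 + 279081431/76405033 = 760814779913/76405033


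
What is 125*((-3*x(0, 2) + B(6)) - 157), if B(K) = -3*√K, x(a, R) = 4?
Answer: -21125 - 375*√6 ≈ -22044.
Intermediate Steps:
125*((-3*x(0, 2) + B(6)) - 157) = 125*((-3*4 - 3*√6) - 157) = 125*((-12 - 3*√6) - 157) = 125*(-169 - 3*√6) = -21125 - 375*√6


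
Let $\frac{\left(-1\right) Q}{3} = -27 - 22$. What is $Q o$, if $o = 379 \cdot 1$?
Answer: $55713$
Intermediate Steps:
$o = 379$
$Q = 147$ ($Q = - 3 \left(-27 - 22\right) = \left(-3\right) \left(-49\right) = 147$)
$Q o = 147 \cdot 379 = 55713$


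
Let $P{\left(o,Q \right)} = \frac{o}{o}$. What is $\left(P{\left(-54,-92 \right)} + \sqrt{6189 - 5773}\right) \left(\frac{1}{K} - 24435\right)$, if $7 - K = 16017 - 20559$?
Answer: $- \frac{111154814}{4549} - \frac{444619256 \sqrt{26}}{4549} \approx -5.2281 \cdot 10^{5}$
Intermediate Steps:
$K = 4549$ ($K = 7 - \left(16017 - 20559\right) = 7 - -4542 = 7 + 4542 = 4549$)
$P{\left(o,Q \right)} = 1$
$\left(P{\left(-54,-92 \right)} + \sqrt{6189 - 5773}\right) \left(\frac{1}{K} - 24435\right) = \left(1 + \sqrt{6189 - 5773}\right) \left(\frac{1}{4549} - 24435\right) = \left(1 + \sqrt{416}\right) \left(\frac{1}{4549} - 24435\right) = \left(1 + 4 \sqrt{26}\right) \left(- \frac{111154814}{4549}\right) = - \frac{111154814}{4549} - \frac{444619256 \sqrt{26}}{4549}$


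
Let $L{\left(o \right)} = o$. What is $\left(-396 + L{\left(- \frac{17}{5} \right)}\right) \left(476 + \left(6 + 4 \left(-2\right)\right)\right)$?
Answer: $- \frac{946578}{5} \approx -1.8932 \cdot 10^{5}$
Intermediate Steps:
$\left(-396 + L{\left(- \frac{17}{5} \right)}\right) \left(476 + \left(6 + 4 \left(-2\right)\right)\right) = \left(-396 - \frac{17}{5}\right) \left(476 + \left(6 + 4 \left(-2\right)\right)\right) = \left(-396 - \frac{17}{5}\right) \left(476 + \left(6 - 8\right)\right) = \left(-396 - \frac{17}{5}\right) \left(476 - 2\right) = \left(- \frac{1997}{5}\right) 474 = - \frac{946578}{5}$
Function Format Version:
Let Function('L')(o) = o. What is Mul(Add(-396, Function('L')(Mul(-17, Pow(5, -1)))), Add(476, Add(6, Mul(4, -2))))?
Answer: Rational(-946578, 5) ≈ -1.8932e+5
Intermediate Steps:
Mul(Add(-396, Function('L')(Mul(-17, Pow(5, -1)))), Add(476, Add(6, Mul(4, -2)))) = Mul(Add(-396, Mul(-17, Pow(5, -1))), Add(476, Add(6, Mul(4, -2)))) = Mul(Add(-396, Mul(-17, Rational(1, 5))), Add(476, Add(6, -8))) = Mul(Add(-396, Rational(-17, 5)), Add(476, -2)) = Mul(Rational(-1997, 5), 474) = Rational(-946578, 5)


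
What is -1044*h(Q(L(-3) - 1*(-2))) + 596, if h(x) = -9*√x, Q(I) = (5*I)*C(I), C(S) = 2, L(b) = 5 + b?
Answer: 596 + 18792*√10 ≈ 60022.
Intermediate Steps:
Q(I) = 10*I (Q(I) = (5*I)*2 = 10*I)
-1044*h(Q(L(-3) - 1*(-2))) + 596 = -(-9396)*√(10*((5 - 3) - 1*(-2))) + 596 = -(-9396)*√(10*(2 + 2)) + 596 = -(-9396)*√(10*4) + 596 = -(-9396)*√40 + 596 = -(-9396)*2*√10 + 596 = -(-18792)*√10 + 596 = 18792*√10 + 596 = 596 + 18792*√10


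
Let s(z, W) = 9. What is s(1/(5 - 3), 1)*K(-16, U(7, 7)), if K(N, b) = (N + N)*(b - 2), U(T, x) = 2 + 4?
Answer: -1152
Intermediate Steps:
U(T, x) = 6
K(N, b) = 2*N*(-2 + b) (K(N, b) = (2*N)*(-2 + b) = 2*N*(-2 + b))
s(1/(5 - 3), 1)*K(-16, U(7, 7)) = 9*(2*(-16)*(-2 + 6)) = 9*(2*(-16)*4) = 9*(-128) = -1152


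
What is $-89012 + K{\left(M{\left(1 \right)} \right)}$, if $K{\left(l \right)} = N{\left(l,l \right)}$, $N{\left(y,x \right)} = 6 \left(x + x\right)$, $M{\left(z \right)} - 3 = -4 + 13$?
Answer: $-88868$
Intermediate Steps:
$M{\left(z \right)} = 12$ ($M{\left(z \right)} = 3 + \left(-4 + 13\right) = 3 + 9 = 12$)
$N{\left(y,x \right)} = 12 x$ ($N{\left(y,x \right)} = 6 \cdot 2 x = 12 x$)
$K{\left(l \right)} = 12 l$
$-89012 + K{\left(M{\left(1 \right)} \right)} = -89012 + 12 \cdot 12 = -89012 + 144 = -88868$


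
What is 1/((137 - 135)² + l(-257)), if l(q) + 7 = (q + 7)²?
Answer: 1/62497 ≈ 1.6001e-5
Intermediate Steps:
l(q) = -7 + (7 + q)² (l(q) = -7 + (q + 7)² = -7 + (7 + q)²)
1/((137 - 135)² + l(-257)) = 1/((137 - 135)² + (-7 + (7 - 257)²)) = 1/(2² + (-7 + (-250)²)) = 1/(4 + (-7 + 62500)) = 1/(4 + 62493) = 1/62497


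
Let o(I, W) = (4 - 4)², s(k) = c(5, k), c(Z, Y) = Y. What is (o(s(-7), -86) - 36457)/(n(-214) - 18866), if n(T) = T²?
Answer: -36457/26930 ≈ -1.3538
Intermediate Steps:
s(k) = k
o(I, W) = 0 (o(I, W) = 0² = 0)
(o(s(-7), -86) - 36457)/(n(-214) - 18866) = (0 - 36457)/((-214)² - 18866) = -36457/(45796 - 18866) = -36457/26930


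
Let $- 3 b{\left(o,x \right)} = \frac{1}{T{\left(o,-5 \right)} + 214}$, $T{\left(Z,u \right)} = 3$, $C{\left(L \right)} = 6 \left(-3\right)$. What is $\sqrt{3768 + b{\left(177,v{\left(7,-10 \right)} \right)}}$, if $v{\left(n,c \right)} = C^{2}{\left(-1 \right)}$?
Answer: $\frac{\sqrt{1596881517}}{651} \approx 61.384$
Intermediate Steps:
$C{\left(L \right)} = -18$
$v{\left(n,c \right)} = 324$ ($v{\left(n,c \right)} = \left(-18\right)^{2} = 324$)
$b{\left(o,x \right)} = - \frac{1}{651}$ ($b{\left(o,x \right)} = - \frac{1}{3 \left(3 + 214\right)} = - \frac{1}{3 \cdot 217} = \left(- \frac{1}{3}\right) \frac{1}{217} = - \frac{1}{651}$)
$\sqrt{3768 + b{\left(177,v{\left(7,-10 \right)} \right)}} = \sqrt{3768 - \frac{1}{651}} = \sqrt{\frac{2452967}{651}} = \frac{\sqrt{1596881517}}{651}$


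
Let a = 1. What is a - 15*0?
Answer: 1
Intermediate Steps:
a - 15*0 = 1 - 15*0 = 1 + 0 = 1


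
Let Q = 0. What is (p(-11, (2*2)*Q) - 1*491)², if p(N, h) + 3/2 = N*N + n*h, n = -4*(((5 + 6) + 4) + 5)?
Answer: 552049/4 ≈ 1.3801e+5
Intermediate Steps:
n = -80 (n = -4*((11 + 4) + 5) = -4*(15 + 5) = -4*20 = -80)
p(N, h) = -3/2 + N² - 80*h (p(N, h) = -3/2 + (N*N - 80*h) = -3/2 + (N² - 80*h) = -3/2 + N² - 80*h)
(p(-11, (2*2)*Q) - 1*491)² = ((-3/2 + (-11)² - 80*2*2*0) - 1*491)² = ((-3/2 + 121 - 320*0) - 491)² = ((-3/2 + 121 - 80*0) - 491)² = ((-3/2 + 121 + 0) - 491)² = (239/2 - 491)² = (-743/2)² = 552049/4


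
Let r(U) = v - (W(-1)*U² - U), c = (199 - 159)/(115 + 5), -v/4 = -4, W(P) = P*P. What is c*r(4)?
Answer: 4/3 ≈ 1.3333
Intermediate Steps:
W(P) = P²
v = 16 (v = -4*(-4) = 16)
c = ⅓ (c = 40/120 = 40*(1/120) = ⅓ ≈ 0.33333)
r(U) = 16 + U - U² (r(U) = 16 - ((-1)²*U² - U) = 16 - (1*U² - U) = 16 - (U² - U) = 16 + (U - U²) = 16 + U - U²)
c*r(4) = (16 + 4 - 1*4²)/3 = (16 + 4 - 1*16)/3 = (16 + 4 - 16)/3 = (⅓)*4 = 4/3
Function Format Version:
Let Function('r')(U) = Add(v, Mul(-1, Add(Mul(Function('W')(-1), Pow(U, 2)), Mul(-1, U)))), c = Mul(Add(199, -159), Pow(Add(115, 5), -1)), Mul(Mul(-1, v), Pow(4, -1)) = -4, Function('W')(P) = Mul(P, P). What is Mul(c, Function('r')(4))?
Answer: Rational(4, 3) ≈ 1.3333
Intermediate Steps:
Function('W')(P) = Pow(P, 2)
v = 16 (v = Mul(-4, -4) = 16)
c = Rational(1, 3) (c = Mul(40, Pow(120, -1)) = Mul(40, Rational(1, 120)) = Rational(1, 3) ≈ 0.33333)
Function('r')(U) = Add(16, U, Mul(-1, Pow(U, 2))) (Function('r')(U) = Add(16, Mul(-1, Add(Mul(Pow(-1, 2), Pow(U, 2)), Mul(-1, U)))) = Add(16, Mul(-1, Add(Mul(1, Pow(U, 2)), Mul(-1, U)))) = Add(16, Mul(-1, Add(Pow(U, 2), Mul(-1, U)))) = Add(16, Add(U, Mul(-1, Pow(U, 2)))) = Add(16, U, Mul(-1, Pow(U, 2))))
Mul(c, Function('r')(4)) = Mul(Rational(1, 3), Add(16, 4, Mul(-1, Pow(4, 2)))) = Mul(Rational(1, 3), Add(16, 4, Mul(-1, 16))) = Mul(Rational(1, 3), Add(16, 4, -16)) = Mul(Rational(1, 3), 4) = Rational(4, 3)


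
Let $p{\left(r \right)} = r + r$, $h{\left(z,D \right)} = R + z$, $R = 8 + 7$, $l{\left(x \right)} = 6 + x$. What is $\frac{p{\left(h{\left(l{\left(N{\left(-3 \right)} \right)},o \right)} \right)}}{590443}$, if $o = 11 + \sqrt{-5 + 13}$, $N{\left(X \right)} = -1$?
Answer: $\frac{40}{590443} \approx 6.7746 \cdot 10^{-5}$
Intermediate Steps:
$o = 11 + 2 \sqrt{2}$ ($o = 11 + \sqrt{8} = 11 + 2 \sqrt{2} \approx 13.828$)
$R = 15$
$h{\left(z,D \right)} = 15 + z$
$p{\left(r \right)} = 2 r$
$\frac{p{\left(h{\left(l{\left(N{\left(-3 \right)} \right)},o \right)} \right)}}{590443} = \frac{2 \left(15 + \left(6 - 1\right)\right)}{590443} = 2 \left(15 + 5\right) \frac{1}{590443} = 2 \cdot 20 \cdot \frac{1}{590443} = 40 \cdot \frac{1}{590443} = \frac{40}{590443}$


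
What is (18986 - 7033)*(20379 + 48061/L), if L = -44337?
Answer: 10799483647886/44337 ≈ 2.4358e+8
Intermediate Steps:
(18986 - 7033)*(20379 + 48061/L) = (18986 - 7033)*(20379 + 48061/(-44337)) = 11953*(20379 + 48061*(-1/44337)) = 11953*(20379 - 48061/44337) = 11953*(903495662/44337) = 10799483647886/44337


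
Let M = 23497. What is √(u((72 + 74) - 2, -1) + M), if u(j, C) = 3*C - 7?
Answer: √23487 ≈ 153.25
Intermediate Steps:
u(j, C) = -7 + 3*C
√(u((72 + 74) - 2, -1) + M) = √((-7 + 3*(-1)) + 23497) = √((-7 - 3) + 23497) = √(-10 + 23497) = √23487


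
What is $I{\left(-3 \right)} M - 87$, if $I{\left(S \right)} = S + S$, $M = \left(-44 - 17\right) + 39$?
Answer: $45$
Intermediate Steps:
$M = -22$ ($M = -61 + 39 = -22$)
$I{\left(S \right)} = 2 S$
$I{\left(-3 \right)} M - 87 = 2 \left(-3\right) \left(-22\right) - 87 = \left(-6\right) \left(-22\right) - 87 = 132 - 87 = 45$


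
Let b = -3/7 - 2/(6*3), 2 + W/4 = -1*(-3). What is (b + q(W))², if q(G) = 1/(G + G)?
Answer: 43681/254016 ≈ 0.17196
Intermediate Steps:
W = 4 (W = -8 + 4*(-1*(-3)) = -8 + 4*3 = -8 + 12 = 4)
b = -34/63 (b = -3*⅐ - 2/18 = -3/7 - 2*1/18 = -3/7 - ⅑ = -34/63 ≈ -0.53968)
q(G) = 1/(2*G)
(b + q(W))² = (-34/63 + (½)/4)² = (-34/63 + (½)*(¼))² = (-34/63 + ⅛)² = (-209/504)² = 43681/254016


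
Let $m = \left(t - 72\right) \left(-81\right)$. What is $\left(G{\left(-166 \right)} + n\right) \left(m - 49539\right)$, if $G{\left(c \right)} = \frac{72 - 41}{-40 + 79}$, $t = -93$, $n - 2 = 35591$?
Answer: $- \frac{16738409164}{13} \approx -1.2876 \cdot 10^{9}$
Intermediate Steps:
$n = 35593$ ($n = 2 + 35591 = 35593$)
$G{\left(c \right)} = \frac{31}{39}$
$m = 13365$ ($m = \left(-93 - 72\right) \left(-81\right) = \left(-165\right) \left(-81\right) = 13365$)
$\left(G{\left(-166 \right)} + n\right) \left(m - 49539\right) = \left(\frac{31}{39} + 35593\right) \left(13365 - 49539\right) = \frac{1388158}{39} \left(-36174\right) = - \frac{16738409164}{13}$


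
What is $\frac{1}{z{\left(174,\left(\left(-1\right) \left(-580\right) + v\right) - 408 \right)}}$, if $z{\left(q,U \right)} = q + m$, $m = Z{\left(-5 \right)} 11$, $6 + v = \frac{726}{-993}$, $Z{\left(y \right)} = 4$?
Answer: $\frac{1}{218} \approx 0.0045872$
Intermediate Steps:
$v = - \frac{2228}{331}$ ($v = -6 + \frac{726}{-993} = -6 + 726 \left(- \frac{1}{993}\right) = -6 - \frac{242}{331} = - \frac{2228}{331} \approx -6.7311$)
$m = 44$ ($m = 4 \cdot 11 = 44$)
$z{\left(q,U \right)} = 44 + q$ ($z{\left(q,U \right)} = q + 44 = 44 + q$)
$\frac{1}{z{\left(174,\left(\left(-1\right) \left(-580\right) + v\right) - 408 \right)}} = \frac{1}{44 + 174} = \frac{1}{218}$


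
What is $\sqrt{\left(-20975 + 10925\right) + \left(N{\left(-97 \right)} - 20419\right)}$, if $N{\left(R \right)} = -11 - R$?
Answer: $i \sqrt{30383} \approx 174.31 i$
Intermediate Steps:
$\sqrt{\left(-20975 + 10925\right) + \left(N{\left(-97 \right)} - 20419\right)} = \sqrt{\left(-20975 + 10925\right) - 20333} = \sqrt{-10050 + \left(\left(-11 + 97\right) - 20419\right)} = \sqrt{-10050 + \left(86 - 20419\right)} = \sqrt{-10050 - 20333} = \sqrt{-30383} = i \sqrt{30383}$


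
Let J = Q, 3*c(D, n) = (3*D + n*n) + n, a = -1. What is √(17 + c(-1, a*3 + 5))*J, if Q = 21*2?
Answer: 126*√2 ≈ 178.19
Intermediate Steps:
c(D, n) = D + n/3 + n²/3 (c(D, n) = ((3*D + n*n) + n)/3 = ((3*D + n²) + n)/3 = ((n² + 3*D) + n)/3 = (n + n² + 3*D)/3 = D + n/3 + n²/3)
Q = 42
J = 42
√(17 + c(-1, a*3 + 5))*J = √(17 + (-1 + (-1*3 + 5)/3 + (-1*3 + 5)²/3))*42 = √(17 + (-1 + (-3 + 5)/3 + (-3 + 5)²/3))*42 = √(17 + (-1 + (⅓)*2 + (⅓)*2²))*42 = √(17 + (-1 + ⅔ + (⅓)*4))*42 = √(17 + (-1 + ⅔ + 4/3))*42 = √(17 + 1)*42 = √18*42 = (3*√2)*42 = 126*√2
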